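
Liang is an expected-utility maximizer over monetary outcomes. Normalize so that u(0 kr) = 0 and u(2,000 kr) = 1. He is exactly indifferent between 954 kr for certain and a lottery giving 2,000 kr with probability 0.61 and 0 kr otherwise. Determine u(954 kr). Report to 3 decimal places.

By the standard-gamble method, u(954 kr) is just the indifference probability on the best outcome: 0.61.

0.610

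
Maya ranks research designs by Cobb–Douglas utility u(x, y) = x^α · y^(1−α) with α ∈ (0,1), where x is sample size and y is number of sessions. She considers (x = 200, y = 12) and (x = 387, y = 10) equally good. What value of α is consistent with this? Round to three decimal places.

The Cobb–Douglas utilities coincide, so 200^α·12^(1−α) = 387^α·10^(1−α).
(200/387)^α = (10/12)^(1−α); take logs: α·ln(200/387) = (1−α)·ln(10/12), i.e. α·-0.660107 = (1−α)·-0.182322.
Thus α·(-0.842429) = -0.182322, so α = -0.182322/-0.842429 ≈ 0.216.

α ≈ 0.216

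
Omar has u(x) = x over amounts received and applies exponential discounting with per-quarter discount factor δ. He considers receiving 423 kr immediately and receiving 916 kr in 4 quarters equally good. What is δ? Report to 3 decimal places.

The payoff in 4 quarters is discounted by δ^4, so u(423) = δ^4·u(916) and δ^4 = u(423)/u(916).
With u(x) = x: δ^4 = 423/916 = 0.46179.
So δ = 0.46179^(1/4) ≈ 0.824.

δ ≈ 0.824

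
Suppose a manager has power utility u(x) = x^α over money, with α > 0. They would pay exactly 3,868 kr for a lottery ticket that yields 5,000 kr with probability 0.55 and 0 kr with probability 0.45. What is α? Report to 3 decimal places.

Since u(0) = 0, the lottery's EU is 0.55·5000^α.
Indifference: 3868^α = 0.55·5000^α, so (3868/5000)^α = 0.55.
Take logs: α = ln 0.55 / ln(3868/5000) ≈ 2.32893.

α ≈ 2.329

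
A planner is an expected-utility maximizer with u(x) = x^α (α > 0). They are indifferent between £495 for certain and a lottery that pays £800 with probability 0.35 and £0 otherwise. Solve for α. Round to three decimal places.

The lottery's expected utility is 0.35·u(800) + 0.65·u(0) = 0.35·800^α (since u(0) = 0 for α > 0).
Indifference: 495^α = 0.35·800^α, so (495/800)^α = 0.35.
α = ln(0.35) / ln(495/800) = -1.049822/-0.480054 ≈ 2.187.

α ≈ 2.187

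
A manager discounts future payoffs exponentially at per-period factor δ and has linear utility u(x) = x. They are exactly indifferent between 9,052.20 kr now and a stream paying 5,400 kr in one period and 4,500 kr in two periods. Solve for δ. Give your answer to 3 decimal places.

δ ≈ 0.940

Equating present values: 9052.20 = 5400δ + 4500δ².
Rearranged: 4500δ² + 5400δ − 9052.20 = 0.
δ = (−5400 + √(5400² + 4·4500·9052.20)) / (2·4500) = (−5400 + √192099600.00) / 9000 ≈ 0.940.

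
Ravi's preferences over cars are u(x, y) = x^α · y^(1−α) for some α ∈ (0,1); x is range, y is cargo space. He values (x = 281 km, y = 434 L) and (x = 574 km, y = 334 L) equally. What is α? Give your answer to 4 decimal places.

Set the two utilities equal: 281^α·434^(1−α) = 574^α·334^(1−α).
Taking logs: α·ln 281 + (1−α)·ln 434 = α·ln 574 + (1−α)·ln 334, i.e. α·-0.7142747 = (1−α)·-0.2619035.
So α/(1−α) = (-0.2619035)/(-0.7142747) = 0.3666706, and α = 0.3666706/1.3666706 ≈ 0.2683.

α ≈ 0.2683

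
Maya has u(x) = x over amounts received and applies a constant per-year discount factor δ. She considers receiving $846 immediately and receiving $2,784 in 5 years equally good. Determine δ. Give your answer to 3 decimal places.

Indifference means u(846) = δ^5 · u(2784), so δ^5 = u(846)/u(2784).
With u(x) = x: δ^5 = 846/2784 = 0.30388.
So δ = 0.30388^(1/5) ≈ 0.788.

δ ≈ 0.788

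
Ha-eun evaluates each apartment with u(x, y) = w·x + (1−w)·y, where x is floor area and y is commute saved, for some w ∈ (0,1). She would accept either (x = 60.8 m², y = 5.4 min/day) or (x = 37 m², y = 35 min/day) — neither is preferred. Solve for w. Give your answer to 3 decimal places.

Equating utilities: w·60.8 + (1−w)·5.4 = w·37 + (1−w)·35.
Collecting terms: w·23.8 = (1−w)·29.6.
Hence w = 29.6/(23.8+29.6) = 29.6/53.4 = 0.554.

w = 0.554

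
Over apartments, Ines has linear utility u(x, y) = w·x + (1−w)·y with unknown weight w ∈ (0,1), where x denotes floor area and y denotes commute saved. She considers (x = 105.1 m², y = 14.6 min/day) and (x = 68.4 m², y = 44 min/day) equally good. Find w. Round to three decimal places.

Indifference: w·105.1 + (1−w)·14.6 = w·68.4 + (1−w)·44.
Collecting terms: w·36.7 = (1−w)·29.4.
Hence w = 29.4/(36.7+29.4) = 29.4/66.1 = 0.445.

w = 0.445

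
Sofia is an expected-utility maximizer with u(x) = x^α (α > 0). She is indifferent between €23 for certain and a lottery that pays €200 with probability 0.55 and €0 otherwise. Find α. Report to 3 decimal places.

Since u(0) = 0, the lottery's EU is 0.55·200^α.
Equating: 23^α = 0.55·200^α, i.e. 0.1150^α = 0.55.
Take logs: α = ln 0.55 / ln(23/200) ≈ 0.27642.

α ≈ 0.276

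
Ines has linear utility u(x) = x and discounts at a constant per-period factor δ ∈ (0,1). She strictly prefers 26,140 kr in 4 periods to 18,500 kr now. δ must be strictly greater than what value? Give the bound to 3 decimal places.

δ > 0.917

The preference means 18500 < δ^4·26140.
Dividing by 26140: δ^4 > 0.70773. Both sides are positive, so the 4th root keeps the direction.
δ > (18500/26140)^(1/4) ≈ 0.917.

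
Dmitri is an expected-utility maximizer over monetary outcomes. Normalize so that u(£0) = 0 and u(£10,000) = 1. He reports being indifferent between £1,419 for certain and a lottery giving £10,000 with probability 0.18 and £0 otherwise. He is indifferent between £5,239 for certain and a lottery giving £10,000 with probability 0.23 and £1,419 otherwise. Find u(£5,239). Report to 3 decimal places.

0.369

From the first indifference, u(£1,419) = 0.18·u(£10,000) + 0.82·u(£0) = 0.18·1 + 0.82·0 = 0.18.
Chaining: u(£5,239) = 0.23·1.00 + 0.77·0.18 = 0.3686.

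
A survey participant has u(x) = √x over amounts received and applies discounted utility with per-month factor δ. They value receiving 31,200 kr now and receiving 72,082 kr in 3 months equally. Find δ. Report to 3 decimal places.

Equating discounted utilities: u(31200) = δ^3·u(72082) ⇒ δ^3 = u(31200)/u(72082).
Since u(x) = √x, δ^3 = √(31200/72082) = 0.65791.
So δ = 0.65791^(1/3) ≈ 0.870.

δ ≈ 0.870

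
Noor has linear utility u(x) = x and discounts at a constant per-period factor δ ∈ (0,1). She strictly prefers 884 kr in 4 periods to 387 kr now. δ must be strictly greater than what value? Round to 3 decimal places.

Under u(x) = x this choice says 387 < δ^4·884.
Hence δ^4 > 387/884 = 0.43778, and x ↦ x^(1/4) is increasing on (0,∞).
δ > 0.43778^(1/4) = 0.813.

δ > 0.813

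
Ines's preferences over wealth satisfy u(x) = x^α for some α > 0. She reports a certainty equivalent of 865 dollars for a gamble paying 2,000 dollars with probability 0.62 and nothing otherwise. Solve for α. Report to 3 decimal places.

The lottery's expected utility is 0.62·u(2000) + 0.38·u(0) = 0.62·2000^α (since u(0) = 0 for α > 0).
Setting u(865) equal to that: 865^α = 0.62·2000^α ⇒ (865/2000)^α = 0.62.
Taking logs: α·ln(865/2000) = ln(0.62), so α = -0.478036 / -0.838173 ≈ 0.570.

α ≈ 0.570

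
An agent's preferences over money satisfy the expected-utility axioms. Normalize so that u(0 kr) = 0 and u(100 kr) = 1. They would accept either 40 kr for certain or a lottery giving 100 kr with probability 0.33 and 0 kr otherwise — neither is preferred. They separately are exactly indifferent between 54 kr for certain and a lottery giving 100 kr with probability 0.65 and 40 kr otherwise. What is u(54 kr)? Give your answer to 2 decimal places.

From the first indifference, u(40 kr) = 0.33·u(100 kr) + 0.67·u(0 kr) = 0.33·1 + 0.67·0 = 0.33.
The second indifference gives u(54 kr) = 0.65·u(100 kr) + 0.35·u(40 kr) = 0.65·1.00 + 0.35·0.33 = 0.7655.

0.77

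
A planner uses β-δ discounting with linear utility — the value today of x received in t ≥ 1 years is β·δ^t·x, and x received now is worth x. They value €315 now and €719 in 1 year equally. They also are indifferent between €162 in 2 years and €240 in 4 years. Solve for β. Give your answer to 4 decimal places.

β ≈ 0.5332

From the later pair, β·δ^2·162 = β·δ^4·240; dividing through, δ^2 = 162/240 = 0.67500, so δ = 0.82158.
The first indifference: 315 = β·δ·719, so β = 315/(δ·719) = 315/(0.82158·719) ≈ 0.5332.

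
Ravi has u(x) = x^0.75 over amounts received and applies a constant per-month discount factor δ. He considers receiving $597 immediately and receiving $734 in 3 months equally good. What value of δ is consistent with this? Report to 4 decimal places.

δ ≈ 0.9497

Equating discounted utilities: u(597) = δ^3·u(734) ⇒ δ^3 = u(597)/u(734).
Since u(x) = x^0.75, δ^3 = (597/734)^0.75 = 0.81335^0.75 = 0.85646.
So δ = 0.85646^(1/3) ≈ 0.9497.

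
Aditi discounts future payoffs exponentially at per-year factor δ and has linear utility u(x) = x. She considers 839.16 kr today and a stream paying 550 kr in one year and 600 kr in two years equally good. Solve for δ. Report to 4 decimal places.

The stream is worth 550δ + 600δ² today, so 550δ + 600δ² = 839.16.
So 600δ² + 550δ − 839.16 = 0.
By the quadratic formula (taking the positive root), δ = (−550 + √2316484.00) / 1200 ≈ 0.8100.

δ ≈ 0.8100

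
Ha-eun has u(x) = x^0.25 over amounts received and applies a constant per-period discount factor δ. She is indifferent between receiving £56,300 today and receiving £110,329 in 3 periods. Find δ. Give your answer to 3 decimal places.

Indifference means u(56300) = δ^3 · u(110329), so δ^3 = u(56300)/u(110329).
Since u(x) = x^0.25, δ^3 = (56300/110329)^0.25 = 0.51029^0.25 = 0.84519.
So δ = 0.84519^(1/3) ≈ 0.945.

δ ≈ 0.945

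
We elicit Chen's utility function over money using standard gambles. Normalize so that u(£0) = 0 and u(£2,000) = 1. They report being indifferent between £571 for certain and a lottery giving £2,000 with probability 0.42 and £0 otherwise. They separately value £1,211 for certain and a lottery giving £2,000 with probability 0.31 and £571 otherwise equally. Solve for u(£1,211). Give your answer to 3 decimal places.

From the first indifference, u(£571) = 0.42·u(£2,000) + 0.58·u(£0) = 0.42·1 + 0.58·0 = 0.42.
The second indifference gives u(£1,211) = 0.31·u(£2,000) + 0.69·u(£571) = 0.31·1.00 + 0.69·0.42 = 0.5998.

0.600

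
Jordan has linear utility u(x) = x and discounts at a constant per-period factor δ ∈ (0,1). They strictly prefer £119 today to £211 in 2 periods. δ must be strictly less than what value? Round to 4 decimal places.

δ < 0.7510

Comparing present values: 119 > δ^2·211.
Hence δ^2 < 119/211 = 0.56398, and x ↦ x^(1/2) is increasing on (0,∞).
δ < (119/211)^(1/2) ≈ 0.7510.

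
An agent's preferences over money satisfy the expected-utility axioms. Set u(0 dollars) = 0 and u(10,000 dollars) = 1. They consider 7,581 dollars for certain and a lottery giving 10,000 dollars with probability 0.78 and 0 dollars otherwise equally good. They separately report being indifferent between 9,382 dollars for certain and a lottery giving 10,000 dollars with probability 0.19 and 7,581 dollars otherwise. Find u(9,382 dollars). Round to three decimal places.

First, u(7,581 dollars) = 0.78·u(10,000 dollars) + 0.22·u(0 dollars) = 0.78.
The second indifference gives u(9,382 dollars) = 0.19·u(10,000 dollars) + 0.81·u(7,581 dollars) = 0.19·1.00 + 0.81·0.78 = 0.8218.

0.822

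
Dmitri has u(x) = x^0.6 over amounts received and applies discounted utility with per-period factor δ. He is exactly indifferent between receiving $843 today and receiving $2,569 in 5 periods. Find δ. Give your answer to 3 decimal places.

The payoff in 5 periods is discounted by δ^5, so u(843) = δ^5·u(2569) and δ^5 = u(843)/u(2569).
Since u(x) = x^0.6, δ^5 = (843/2569)^0.6 = 0.32814^0.6 = 0.51243.
Hence δ = (0.51243)^(1/5) = 0.87484.

δ ≈ 0.875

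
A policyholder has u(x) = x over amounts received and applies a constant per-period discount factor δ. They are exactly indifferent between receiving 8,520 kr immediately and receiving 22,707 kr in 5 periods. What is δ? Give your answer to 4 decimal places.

The payoff in 5 periods is discounted by δ^5, so u(8520) = δ^5·u(22707) and δ^5 = u(8520)/u(22707).
With u(x) = x: δ^5 = 8520/22707 = 0.37521.
Taking the 5th root: δ = 0.37521^(1/5) ≈ 0.8220.

δ ≈ 0.8220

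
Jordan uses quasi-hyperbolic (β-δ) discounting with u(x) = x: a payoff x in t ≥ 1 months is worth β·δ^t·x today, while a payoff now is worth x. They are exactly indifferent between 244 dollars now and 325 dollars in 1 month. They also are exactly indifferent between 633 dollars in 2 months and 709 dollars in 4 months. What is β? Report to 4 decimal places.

β ≈ 0.7946

The second indifference involves only future payoffs, so β cancels: β·δ^2·633 = β·δ^4·709, giving δ^2 = 633/709 = 0.89281, so δ = 0.94488.
Now use the now-vs-future pair: 244 = β·δ·325 gives β = 244/(0.94488·325) ≈ 0.7946.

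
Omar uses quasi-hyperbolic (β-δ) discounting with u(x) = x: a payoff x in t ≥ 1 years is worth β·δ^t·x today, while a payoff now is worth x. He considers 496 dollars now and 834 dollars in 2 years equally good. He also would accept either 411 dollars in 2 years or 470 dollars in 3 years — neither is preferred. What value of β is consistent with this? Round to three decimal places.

β ≈ 0.778

Both payoffs in the second observation are in the future, so β drops out: δ^2·411 = δ^3·470 ⇒ δ = 411/470 = 0.87447.
Substituting δ into 496 = β·δ^2·834: β = 496/(637.755) ≈ 0.778.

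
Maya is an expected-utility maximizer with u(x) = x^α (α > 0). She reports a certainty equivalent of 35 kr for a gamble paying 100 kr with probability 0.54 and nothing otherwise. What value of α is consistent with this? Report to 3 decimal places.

α ≈ 0.587

The lottery's expected utility is 0.54·u(100) + 0.46·u(0) = 0.54·100^α (since u(0) = 0 for α > 0).
Equating: 35^α = 0.54·100^α, i.e. 0.3500^α = 0.54.
α = ln(0.54) / ln(35/100) = -0.616186/-1.049822 ≈ 0.587.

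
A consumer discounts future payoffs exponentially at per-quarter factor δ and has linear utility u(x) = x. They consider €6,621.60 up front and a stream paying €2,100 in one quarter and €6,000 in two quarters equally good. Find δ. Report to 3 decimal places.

Equating present values: 6621.60 = 2100δ + 6000δ².
So 6000δ² + 2100δ − 6621.60 = 0.
δ = (−2100 + √(2100² + 4·6000·6621.60)) / (2·6000) = (−2100 + √163328400.00) / 12000 ≈ 0.890.

δ ≈ 0.890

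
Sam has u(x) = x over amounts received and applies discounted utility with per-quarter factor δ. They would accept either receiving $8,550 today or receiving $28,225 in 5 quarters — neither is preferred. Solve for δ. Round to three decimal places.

Equating discounted utilities: u(8550) = δ^5·u(28225) ⇒ δ^5 = u(8550)/u(28225).
With u(x) = x: δ^5 = 8550/28225 = 0.30292.
Taking the 5th root: δ = 0.30292^(1/5) ≈ 0.788.

δ ≈ 0.788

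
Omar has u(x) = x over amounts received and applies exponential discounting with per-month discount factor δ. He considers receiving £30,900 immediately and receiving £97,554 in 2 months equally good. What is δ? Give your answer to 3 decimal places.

δ ≈ 0.563

The payoff in 2 months is discounted by δ^2, so u(30900) = δ^2·u(97554) and δ^2 = u(30900)/u(97554).
With u(x) = x: δ^2 = 30900/97554 = 0.31675.
Taking the square root: δ = 0.31675^(1/2) ≈ 0.563.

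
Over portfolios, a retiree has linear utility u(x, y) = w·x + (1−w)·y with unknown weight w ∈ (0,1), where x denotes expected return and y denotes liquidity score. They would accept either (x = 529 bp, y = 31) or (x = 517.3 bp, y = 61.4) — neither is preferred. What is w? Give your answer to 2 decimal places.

Equating utilities: w·529 + (1−w)·31 = w·517.3 + (1−w)·61.4.
Rearranging, 11.7·w − 30.4·(1−w) = 0.
The marginal rate of substitution is 30.4/11.7, so w = 30.4/(11.7+30.4) = 0.72.

w = 0.72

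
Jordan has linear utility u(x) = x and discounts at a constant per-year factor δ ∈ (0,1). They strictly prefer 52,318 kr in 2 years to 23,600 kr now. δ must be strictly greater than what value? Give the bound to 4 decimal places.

δ > 0.6716

Under u(x) = x this choice says 23600 < δ^2·52318.
Hence δ^2 > 23600/52318 = 0.45109, and x ↦ x^(1/2) is increasing on (0,∞).
δ > 0.45109^(1/2) = 0.6716.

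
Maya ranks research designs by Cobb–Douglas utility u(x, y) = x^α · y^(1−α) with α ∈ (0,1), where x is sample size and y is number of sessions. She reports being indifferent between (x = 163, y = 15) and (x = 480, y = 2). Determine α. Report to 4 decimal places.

α ≈ 0.6510

Indifference: 163^α · 15^(1−α) = 480^α · 2^(1−α).
Rearrange to (163/480)^α = (2/15)^(1−α) and take logs: α·-1.0800359 = (1−α)·-2.0149030.
So α/(1−α) = (-2.0149030)/(-1.0800359) = 1.8655889, and α = 1.8655889/2.8655889 ≈ 0.6510.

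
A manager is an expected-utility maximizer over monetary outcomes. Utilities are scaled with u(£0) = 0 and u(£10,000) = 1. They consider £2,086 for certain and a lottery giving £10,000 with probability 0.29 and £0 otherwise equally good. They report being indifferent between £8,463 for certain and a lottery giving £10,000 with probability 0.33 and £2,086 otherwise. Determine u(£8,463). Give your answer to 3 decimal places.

From the first indifference, u(£2,086) = 0.29·u(£10,000) + 0.71·u(£0) = 0.29·1 + 0.71·0 = 0.29.
Chaining: u(£8,463) = 0.33·1.00 + 0.67·0.29 = 0.5243.

0.524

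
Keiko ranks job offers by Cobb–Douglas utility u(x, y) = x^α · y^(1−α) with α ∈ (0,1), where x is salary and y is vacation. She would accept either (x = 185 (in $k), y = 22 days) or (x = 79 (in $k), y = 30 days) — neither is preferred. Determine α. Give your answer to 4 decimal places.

Set the two utilities equal: 185^α·22^(1−α) = 79^α·30^(1−α).
(185/79)^α = (30/22)^(1−α); take logs: α·ln(185/79) = (1−α)·ln(30/22), i.e. α·0.8509080 = (1−α)·0.3101549.
Thus α·(1.1610629) = 0.3101549, so α = 0.3101549/1.1610629 ≈ 0.2671.

α ≈ 0.2671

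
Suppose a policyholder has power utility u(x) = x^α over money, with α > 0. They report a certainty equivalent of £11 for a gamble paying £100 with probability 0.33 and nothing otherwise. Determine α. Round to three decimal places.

α ≈ 0.502

EU(lottery) = 0.33·100^α + 0.67·0 = 0.33·100^α.
Indifference: 11^α = 0.33·100^α, so (11/100)^α = 0.33.
Taking logs: α·ln(11/100) = ln(0.33), so α = -1.108663 / -2.207275 ≈ 0.502.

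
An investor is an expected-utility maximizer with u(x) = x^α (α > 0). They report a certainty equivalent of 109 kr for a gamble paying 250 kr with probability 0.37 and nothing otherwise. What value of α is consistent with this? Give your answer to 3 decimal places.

α ≈ 1.198

The lottery's expected utility is 0.37·u(250) + 0.63·u(0) = 0.37·250^α (since u(0) = 0 for α > 0).
Equating: 109^α = 0.37·250^α, i.e. 0.4360^α = 0.37.
Taking logs: α·ln(109/250) = ln(0.37), so α = -0.994252 / -0.830113 ≈ 1.198.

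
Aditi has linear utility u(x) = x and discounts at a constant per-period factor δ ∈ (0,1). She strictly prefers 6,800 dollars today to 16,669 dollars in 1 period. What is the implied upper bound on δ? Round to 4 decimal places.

The preference means 6800 > δ·16669.
Dividing through by 16669 gives δ < 0.40794.

δ < 0.4079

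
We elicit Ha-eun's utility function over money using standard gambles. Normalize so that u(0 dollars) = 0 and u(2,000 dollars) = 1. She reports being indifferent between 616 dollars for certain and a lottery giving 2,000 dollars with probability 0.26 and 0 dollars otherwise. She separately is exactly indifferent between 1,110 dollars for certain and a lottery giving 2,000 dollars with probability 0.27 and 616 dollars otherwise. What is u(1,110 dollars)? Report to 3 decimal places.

0.460

The first gamble pins u(616 dollars): it must equal 0.26·1 + 0.74·0 = 0.26.
The second indifference gives u(1,110 dollars) = 0.27·u(2,000 dollars) + 0.73·u(616 dollars) = 0.27·1.00 + 0.73·0.26 = 0.4598.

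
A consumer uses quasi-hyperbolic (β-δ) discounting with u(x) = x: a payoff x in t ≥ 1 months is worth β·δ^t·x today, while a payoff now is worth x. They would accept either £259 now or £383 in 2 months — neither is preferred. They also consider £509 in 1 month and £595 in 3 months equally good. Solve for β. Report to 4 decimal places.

Both payoffs in the second observation are in the future, so β drops out: δ^1·509 = δ^3·595 ⇒ δ^2 = 509/595 = 0.85546, so δ = 0.92491.
Now use the now-vs-future pair: 259 = β·δ^2·383 gives β = 259/(0.85546·383) ≈ 0.7905.

β ≈ 0.7905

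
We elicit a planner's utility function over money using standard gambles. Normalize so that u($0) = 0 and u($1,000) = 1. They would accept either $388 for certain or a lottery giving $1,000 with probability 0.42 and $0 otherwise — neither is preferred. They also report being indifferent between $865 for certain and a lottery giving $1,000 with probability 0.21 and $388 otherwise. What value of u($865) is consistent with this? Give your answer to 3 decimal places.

From the first indifference, u($388) = 0.42·u($1,000) + 0.58·u($0) = 0.42·1 + 0.58·0 = 0.42.
Then u($865) = 0.21·u($1,000) + 0.79·u($388) = 0.21·1.00 + 0.79·0.42 = 0.5418.

0.542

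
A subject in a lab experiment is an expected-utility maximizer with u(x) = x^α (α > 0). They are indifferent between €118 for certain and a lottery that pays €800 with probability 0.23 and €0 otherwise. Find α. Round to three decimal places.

α ≈ 0.768

Since u(0) = 0, the lottery's EU is 0.23·800^α.
Equating: 118^α = 0.23·800^α, i.e. 0.1475^α = 0.23.
Take logs: α = ln 0.23 / ln(118/800) ≈ 0.76789.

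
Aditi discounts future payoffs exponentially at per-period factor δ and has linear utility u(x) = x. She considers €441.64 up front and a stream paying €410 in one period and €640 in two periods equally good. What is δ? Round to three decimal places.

δ ≈ 0.570

The stream is worth 410δ + 640δ² today, so 410δ + 640δ² = 441.64.
That is, 640δ² + 410δ − 441.64 = 0, a quadratic in δ.
δ = (−410 + √(410² + 4·640·441.64)) / (2·640) = (−410 + √1298698.40) / 1280 ≈ 0.570.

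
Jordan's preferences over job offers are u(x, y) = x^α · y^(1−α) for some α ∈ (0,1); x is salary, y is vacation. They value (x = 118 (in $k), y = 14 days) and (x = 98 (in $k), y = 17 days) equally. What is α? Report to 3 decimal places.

α ≈ 0.511

Set the two utilities equal: 118^α·14^(1−α) = 98^α·17^(1−α).
Taking logs: α·ln 118 + (1−α)·ln 14 = α·ln 98 + (1−α)·ln 17, i.e. α·0.185717 = (1−α)·0.194156.
With A = 0.185717 and B = 0.194156: α·A = (1−α)·B, so α = B/(A+B) = 0.194156/0.379873 ≈ 0.511.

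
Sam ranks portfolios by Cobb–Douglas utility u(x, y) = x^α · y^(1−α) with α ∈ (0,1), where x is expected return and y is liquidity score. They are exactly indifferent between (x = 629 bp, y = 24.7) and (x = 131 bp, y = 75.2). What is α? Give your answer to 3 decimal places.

α ≈ 0.415

Indifference: 629^α · 24.7^(1−α) = 131^α · 75.2^(1−α).
(629/131)^α = (75.2/24.7)^(1−α); take logs: α·ln(629/131) = (1−α)·ln(75.2/24.7), i.e. α·1.568934 = (1−α)·1.113348.
So α/(1−α) = (1.113348)/(1.568934) = 0.709621, and α = 0.709621/1.709621 ≈ 0.415.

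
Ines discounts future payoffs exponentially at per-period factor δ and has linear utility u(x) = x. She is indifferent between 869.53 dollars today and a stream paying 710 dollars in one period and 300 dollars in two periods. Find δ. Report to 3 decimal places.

The stream is worth 710δ + 300δ² today, so 710δ + 300δ² = 869.53.
That is, 300δ² + 710δ − 869.53 = 0, a quadratic in δ.
By the quadratic formula (taking the positive root), δ = (−710 + √1547536.00) / 600 ≈ 0.890.

δ ≈ 0.890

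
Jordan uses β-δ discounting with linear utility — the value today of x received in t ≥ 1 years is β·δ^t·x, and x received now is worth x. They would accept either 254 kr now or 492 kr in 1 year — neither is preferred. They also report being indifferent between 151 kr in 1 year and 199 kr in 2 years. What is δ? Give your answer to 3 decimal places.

Both payoffs in the second observation are in the future, so β drops out: δ^1·151 = δ^2·199 ⇒ δ = 151/199 = 0.75879.

δ ≈ 0.759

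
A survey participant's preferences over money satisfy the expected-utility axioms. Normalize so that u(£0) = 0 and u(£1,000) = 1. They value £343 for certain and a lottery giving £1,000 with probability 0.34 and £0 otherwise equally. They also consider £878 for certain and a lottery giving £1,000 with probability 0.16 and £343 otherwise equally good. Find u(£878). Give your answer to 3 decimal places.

0.446

The first gamble pins u(£343): it must equal 0.34·1 + 0.66·0 = 0.34.
The second indifference gives u(£878) = 0.16·u(£1,000) + 0.84·u(£343) = 0.16·1.00 + 0.84·0.34 = 0.4456.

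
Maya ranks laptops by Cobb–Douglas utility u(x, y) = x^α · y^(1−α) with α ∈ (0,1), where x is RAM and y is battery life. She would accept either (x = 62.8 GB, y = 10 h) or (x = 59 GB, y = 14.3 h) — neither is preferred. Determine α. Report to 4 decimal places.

The Cobb–Douglas utilities coincide, so 62.8^α·10^(1−α) = 59^α·14.3^(1−α).
Rearrange to (62.8/59)^α = (14.3/10)^(1−α) and take logs: α·0.0624176 = (1−α)·0.3576744.
So α/(1−α) = (0.3576744)/(0.0624176) = 5.7303453, and α = 5.7303453/6.7303453 ≈ 0.8514.

α ≈ 0.8514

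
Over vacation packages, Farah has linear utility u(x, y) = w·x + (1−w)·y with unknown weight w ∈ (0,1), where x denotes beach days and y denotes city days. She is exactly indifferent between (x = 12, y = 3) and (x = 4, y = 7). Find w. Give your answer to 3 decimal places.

u(12,3) = u(4,7) means w·12 + (1−w)·3 = w·4 + (1−w)·7.
Collecting terms: w·8 = (1−w)·4.
The marginal rate of substitution is 4/8, so w = 4/(8+4) = 0.333.

w = 0.333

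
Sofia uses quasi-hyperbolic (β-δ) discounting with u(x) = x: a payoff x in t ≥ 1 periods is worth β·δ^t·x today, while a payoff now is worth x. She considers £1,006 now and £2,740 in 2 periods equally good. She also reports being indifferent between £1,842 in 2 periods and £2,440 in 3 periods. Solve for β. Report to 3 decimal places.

From the later pair, β·δ^2·1842 = β·δ^3·2440; dividing through, δ = 1842/2440 = 0.75492.
Now use the now-vs-future pair: 1006 = β·δ^2·2740 gives β = 1006/(0.56990·2740) ≈ 0.644.

β ≈ 0.644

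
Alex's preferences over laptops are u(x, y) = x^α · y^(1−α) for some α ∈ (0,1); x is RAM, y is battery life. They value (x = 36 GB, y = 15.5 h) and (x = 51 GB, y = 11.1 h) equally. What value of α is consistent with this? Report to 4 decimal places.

α ≈ 0.4894

Indifference: 36^α · 15.5^(1−α) = 51^α · 11.1^(1−α).
Rearrange to (36/51)^α = (11.1/15.5)^(1−α) and take logs: α·-0.3483067 = (1−α)·-0.3338949.
So α/(1−α) = (-0.3338949)/(-0.3483067) = 0.9586232, and α = 0.9586232/1.9586232 ≈ 0.4894.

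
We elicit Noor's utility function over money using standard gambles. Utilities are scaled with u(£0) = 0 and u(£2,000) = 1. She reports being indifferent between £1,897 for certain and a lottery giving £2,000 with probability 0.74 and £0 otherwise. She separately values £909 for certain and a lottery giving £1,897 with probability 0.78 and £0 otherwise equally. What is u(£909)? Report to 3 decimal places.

0.577

First, u(£1,897) = 0.74·u(£2,000) + 0.26·u(£0) = 0.74.
Chaining: u(£909) = 0.78·0.74 + 0.22·0.00 = 0.5772.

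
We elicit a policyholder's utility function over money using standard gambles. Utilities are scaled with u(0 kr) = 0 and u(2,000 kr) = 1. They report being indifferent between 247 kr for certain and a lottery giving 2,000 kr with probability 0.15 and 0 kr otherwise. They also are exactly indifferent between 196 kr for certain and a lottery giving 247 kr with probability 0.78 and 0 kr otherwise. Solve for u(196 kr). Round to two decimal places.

0.12

From the first indifference, u(247 kr) = 0.15·u(2,000 kr) + 0.85·u(0 kr) = 0.15·1 + 0.85·0 = 0.15.
The second indifference gives u(196 kr) = 0.78·u(247 kr) + 0.22·u(0 kr) = 0.78·0.15 + 0.22·0.00 = 0.1170.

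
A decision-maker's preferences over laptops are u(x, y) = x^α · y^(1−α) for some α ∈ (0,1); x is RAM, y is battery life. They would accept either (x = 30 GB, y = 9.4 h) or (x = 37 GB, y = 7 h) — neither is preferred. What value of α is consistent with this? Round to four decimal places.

α ≈ 0.5843

Set the two utilities equal: 30^α·9.4^(1−α) = 37^α·7^(1−α).
Rearrange to (30/37)^α = (7/9.4)^(1−α) and take logs: α·-0.2097205 = (1−α)·-0.2947995.
With A = -0.2097205 and B = -0.2947995: α·A = (1−α)·B, so α = B/(A+B) = -0.2947995/-0.5045200 ≈ 0.5843.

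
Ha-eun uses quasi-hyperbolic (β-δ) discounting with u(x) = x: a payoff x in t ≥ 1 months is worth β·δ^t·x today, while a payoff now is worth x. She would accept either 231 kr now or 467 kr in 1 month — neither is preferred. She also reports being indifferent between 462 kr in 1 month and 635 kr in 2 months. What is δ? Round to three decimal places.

From the later pair, β·δ^1·462 = β·δ^2·635; dividing through, δ = 462/635 = 0.72756.

δ ≈ 0.728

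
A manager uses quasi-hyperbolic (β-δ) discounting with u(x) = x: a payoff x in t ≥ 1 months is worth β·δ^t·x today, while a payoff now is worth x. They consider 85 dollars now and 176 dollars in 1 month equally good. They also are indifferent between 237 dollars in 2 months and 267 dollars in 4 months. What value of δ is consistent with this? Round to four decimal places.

δ ≈ 0.9421

The second indifference involves only future payoffs, so β cancels: β·δ^2·237 = β·δ^4·267, giving δ^2 = 237/267 = 0.88764, so δ = 0.94215.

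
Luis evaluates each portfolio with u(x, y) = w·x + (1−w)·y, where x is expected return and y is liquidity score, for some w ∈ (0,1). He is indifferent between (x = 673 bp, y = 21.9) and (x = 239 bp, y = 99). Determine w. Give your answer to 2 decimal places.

Equating utilities: w·673 + (1−w)·21.9 = w·239 + (1−w)·99.
w·(673−239) = (1−w)·(99−21.9), i.e. w·434 = (1−w)·77.1.
The marginal rate of substitution is 77.1/434, so w = 77.1/(434+77.1) = 0.15.

w = 0.15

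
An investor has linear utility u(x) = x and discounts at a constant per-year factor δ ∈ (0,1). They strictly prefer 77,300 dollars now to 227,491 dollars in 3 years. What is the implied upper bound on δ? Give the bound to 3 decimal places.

Under u(x) = x this choice says 77300 > δ^3·227491.
Dividing by 227491: δ^3 < 0.33979. Both sides are positive, so the cube root keeps the direction.
δ < 0.33979^(1/3) = 0.698.

δ < 0.698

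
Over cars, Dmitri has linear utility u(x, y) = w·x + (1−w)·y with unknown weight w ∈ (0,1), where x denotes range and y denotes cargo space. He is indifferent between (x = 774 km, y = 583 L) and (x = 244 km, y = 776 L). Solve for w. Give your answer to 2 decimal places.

w = 0.27

Indifference: w·774 + (1−w)·583 = w·244 + (1−w)·776.
Rearranging, 530·w − 193·(1−w) = 0.
So w/(1−w) = 193/530 = 0.3642, giving w = 193/(530+193) = 0.27.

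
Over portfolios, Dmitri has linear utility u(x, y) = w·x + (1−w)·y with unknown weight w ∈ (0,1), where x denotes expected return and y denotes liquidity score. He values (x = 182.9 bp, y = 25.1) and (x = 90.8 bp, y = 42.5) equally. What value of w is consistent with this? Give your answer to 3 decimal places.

w = 0.159

Equating utilities: w·182.9 + (1−w)·25.1 = w·90.8 + (1−w)·42.5.
Rearranging, 92.1·w − 17.4·(1−w) = 0.
So w/(1−w) = 17.4/92.1 = 0.1889, giving w = 17.4/(92.1+17.4) = 0.159.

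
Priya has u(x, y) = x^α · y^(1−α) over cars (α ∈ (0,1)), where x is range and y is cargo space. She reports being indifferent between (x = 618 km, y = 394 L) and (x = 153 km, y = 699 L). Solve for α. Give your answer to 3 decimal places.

α ≈ 0.291

Set the two utilities equal: 618^α·394^(1−α) = 153^α·699^(1−α).
(618/153)^α = (699/394)^(1−α); take logs: α·ln(618/153) = (1−α)·ln(699/394), i.e. α·1.396051 = (1−α)·0.573300.
So α/(1−α) = (0.573300)/(1.396051) = 0.410658, and α = 0.410658/1.410658 ≈ 0.291.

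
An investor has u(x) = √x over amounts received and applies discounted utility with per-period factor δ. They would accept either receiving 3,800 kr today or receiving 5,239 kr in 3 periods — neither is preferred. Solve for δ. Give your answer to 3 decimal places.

δ ≈ 0.948

Indifference means u(3800) = δ^3 · u(5239), so δ^3 = u(3800)/u(5239).
Since u(x) = √x, δ^3 = √(3800/5239) = 0.85166.
So δ = 0.85166^(1/3) ≈ 0.948.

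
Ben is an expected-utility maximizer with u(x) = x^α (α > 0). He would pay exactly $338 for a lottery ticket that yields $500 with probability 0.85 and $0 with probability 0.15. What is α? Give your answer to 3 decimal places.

α ≈ 0.415

The lottery's expected utility is 0.85·u(500) + 0.15·u(0) = 0.85·500^α (since u(0) = 0 for α > 0).
Equating: 338^α = 0.85·500^α, i.e. 0.6760^α = 0.85.
α = ln(0.85) / ln(338/500) = -0.162519/-0.391562 ≈ 0.415.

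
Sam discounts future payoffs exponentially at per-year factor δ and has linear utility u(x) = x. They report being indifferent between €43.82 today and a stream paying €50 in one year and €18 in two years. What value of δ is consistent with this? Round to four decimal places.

Equating present values: 43.82 = 50δ + 18δ².
That is, 18δ² + 50δ − 43.82 = 0, a quadratic in δ.
δ = (−50 + √(50² + 4·18·43.82)) / (2·18) = (−50 + √5655.04) / 36 ≈ 0.7000.

δ ≈ 0.7000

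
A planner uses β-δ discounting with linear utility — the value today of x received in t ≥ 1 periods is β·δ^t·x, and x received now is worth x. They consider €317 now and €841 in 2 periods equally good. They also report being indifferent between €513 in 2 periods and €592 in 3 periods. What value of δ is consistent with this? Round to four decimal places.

The second indifference involves only future payoffs, so β cancels: β·δ^2·513 = β·δ^3·592, giving δ = 513/592 = 0.86655.

δ ≈ 0.8666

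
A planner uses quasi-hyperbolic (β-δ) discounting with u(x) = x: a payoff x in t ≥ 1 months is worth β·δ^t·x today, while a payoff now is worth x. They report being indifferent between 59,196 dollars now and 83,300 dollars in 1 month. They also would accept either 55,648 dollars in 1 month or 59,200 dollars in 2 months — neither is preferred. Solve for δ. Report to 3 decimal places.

δ ≈ 0.940

From the later pair, β·δ^1·55648 = β·δ^2·59200; dividing through, δ = 55648/59200 = 0.94000.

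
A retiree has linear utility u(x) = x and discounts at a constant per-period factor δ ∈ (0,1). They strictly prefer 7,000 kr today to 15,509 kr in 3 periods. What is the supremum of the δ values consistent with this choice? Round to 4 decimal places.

Comparing present values: 7000 > δ^3·15509.
So δ^3 < 7000/15509 = 0.45135; taking the cube root of both positive sides preserves the inequality.
δ < (7000/15509)^(1/3) ≈ 0.7671.

δ < 0.7671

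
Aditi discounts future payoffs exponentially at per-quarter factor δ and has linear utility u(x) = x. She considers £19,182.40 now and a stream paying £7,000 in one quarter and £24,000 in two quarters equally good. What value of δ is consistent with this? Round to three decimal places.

δ ≈ 0.760

The stream is worth 7000δ + 24000δ² today, so 7000δ + 24000δ² = 19182.40.
Rearranged: 24000δ² + 7000δ − 19182.40 = 0.
By the quadratic formula (taking the positive root), δ = (−7000 + √1890510400.00) / 48000 ≈ 0.760.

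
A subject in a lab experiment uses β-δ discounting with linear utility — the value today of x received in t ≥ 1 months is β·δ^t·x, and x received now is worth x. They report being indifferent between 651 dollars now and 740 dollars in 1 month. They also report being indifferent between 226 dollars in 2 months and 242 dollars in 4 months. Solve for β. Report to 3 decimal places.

β ≈ 0.910

From the later pair, β·δ^2·226 = β·δ^4·242; dividing through, δ^2 = 226/242 = 0.93388, so δ = 0.96638.
Now use the now-vs-future pair: 651 = β·δ·740 gives β = 651/(0.96638·740) ≈ 0.910.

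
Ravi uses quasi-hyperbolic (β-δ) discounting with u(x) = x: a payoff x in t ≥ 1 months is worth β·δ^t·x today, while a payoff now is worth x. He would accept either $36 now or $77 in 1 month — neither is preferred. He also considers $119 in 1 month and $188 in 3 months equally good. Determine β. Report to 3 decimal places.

Both payoffs in the second observation are in the future, so β drops out: δ^1·119 = δ^3·188 ⇒ δ^2 = 119/188 = 0.63298, so δ = 0.79560.
The first indifference: 36 = β·δ·77, so β = 36/(δ·77) = 36/(0.79560·77) ≈ 0.588.

β ≈ 0.588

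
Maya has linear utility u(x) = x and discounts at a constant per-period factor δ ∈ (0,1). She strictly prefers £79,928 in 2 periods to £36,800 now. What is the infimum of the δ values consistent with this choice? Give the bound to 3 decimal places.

δ > 0.679

The preference means 36800 < δ^2·79928.
So δ^2 > 36800/79928 = 0.46041; taking the square root of both positive sides preserves the inequality.
δ > (36800/79928)^(1/2) ≈ 0.679.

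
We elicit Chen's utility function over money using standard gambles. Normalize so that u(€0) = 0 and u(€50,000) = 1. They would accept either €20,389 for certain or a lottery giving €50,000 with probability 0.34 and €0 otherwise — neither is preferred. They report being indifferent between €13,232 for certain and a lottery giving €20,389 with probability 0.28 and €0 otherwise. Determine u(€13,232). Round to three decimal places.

0.095

First, u(€20,389) = 0.34·u(€50,000) + 0.66·u(€0) = 0.34.
The second indifference gives u(€13,232) = 0.28·u(€20,389) + 0.72·u(€0) = 0.28·0.34 + 0.72·0.00 = 0.0952.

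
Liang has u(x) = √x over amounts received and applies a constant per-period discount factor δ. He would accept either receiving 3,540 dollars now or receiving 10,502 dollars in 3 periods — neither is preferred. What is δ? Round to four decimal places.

δ ≈ 0.8342

Indifference means u(3540) = δ^3 · u(10502), so δ^3 = u(3540)/u(10502).
Since u(x) = √x, δ^3 = √(3540/10502) = 0.58058.
Taking the cube root: δ = 0.58058^(1/3) ≈ 0.8342.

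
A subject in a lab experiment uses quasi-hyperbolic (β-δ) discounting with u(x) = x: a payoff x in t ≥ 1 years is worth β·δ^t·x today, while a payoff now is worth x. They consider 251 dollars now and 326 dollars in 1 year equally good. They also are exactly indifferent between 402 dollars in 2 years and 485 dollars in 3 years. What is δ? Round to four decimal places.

Both payoffs in the second observation are in the future, so β drops out: δ^2·402 = δ^3·485 ⇒ δ = 402/485 = 0.82887.

δ ≈ 0.8289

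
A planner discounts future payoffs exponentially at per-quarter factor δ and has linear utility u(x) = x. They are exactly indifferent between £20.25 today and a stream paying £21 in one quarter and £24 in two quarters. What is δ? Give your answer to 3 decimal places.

δ ≈ 0.580

Equating present values: 20.25 = 21δ + 24δ².
So 24δ² + 21δ − 20.25 = 0.
By the quadratic formula (taking the positive root), δ = (−21 + √2385.00) / 48 ≈ 0.580.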